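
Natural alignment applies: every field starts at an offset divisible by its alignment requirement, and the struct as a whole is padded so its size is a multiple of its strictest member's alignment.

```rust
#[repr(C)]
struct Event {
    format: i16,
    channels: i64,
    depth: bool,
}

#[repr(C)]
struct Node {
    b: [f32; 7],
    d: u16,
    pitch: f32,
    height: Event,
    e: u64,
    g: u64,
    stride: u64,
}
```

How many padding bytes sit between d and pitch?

2

Event: format at 0 (size 2, align 2) → ends 2; pad 6 to align 8 for channels; channels at 8 (size 8, align 8) → ends 16; depth at 16 (size 1, align 1) → ends 17; tail pad 7 to reach multiple of 8; total 24 bytes, alignment 8
b at 0 (size 28, align 4) → ends 28
d at 28 (size 2, align 2) → ends 30
pad 2 to align 4 for pitch
pitch at 32 (size 4, align 4) → ends 36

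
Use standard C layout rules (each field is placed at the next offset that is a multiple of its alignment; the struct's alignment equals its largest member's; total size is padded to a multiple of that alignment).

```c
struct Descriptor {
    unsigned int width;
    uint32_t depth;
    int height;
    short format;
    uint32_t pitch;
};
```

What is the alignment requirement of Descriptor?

member alignments: width=4, depth=4, height=4, format=2, pitch=4
max = 4

4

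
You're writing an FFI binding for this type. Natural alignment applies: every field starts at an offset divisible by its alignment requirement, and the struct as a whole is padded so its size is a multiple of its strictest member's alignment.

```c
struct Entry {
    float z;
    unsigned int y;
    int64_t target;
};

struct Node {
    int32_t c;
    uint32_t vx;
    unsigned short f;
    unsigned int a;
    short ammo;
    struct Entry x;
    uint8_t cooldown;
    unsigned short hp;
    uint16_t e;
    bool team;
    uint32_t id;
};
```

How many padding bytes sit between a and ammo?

0

Entry: @0: z [4B, align 4] → 4; @4: y [4B, align 4] → 8; @8: target [8B, align 8] → 16; size 16, align 8
@0: c [4B, align 4] → 4
@4: vx [4B, align 4] → 8
@8: f [2B, align 2] → 10
+2 pad (align 4)
@12: a [4B, align 4] → 16
@16: ammo [2B, align 2] → 18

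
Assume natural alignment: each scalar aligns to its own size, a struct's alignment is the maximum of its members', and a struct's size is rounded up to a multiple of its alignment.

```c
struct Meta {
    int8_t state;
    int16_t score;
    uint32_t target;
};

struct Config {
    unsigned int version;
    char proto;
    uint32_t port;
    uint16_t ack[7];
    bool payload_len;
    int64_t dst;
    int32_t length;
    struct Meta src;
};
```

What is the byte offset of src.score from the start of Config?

Meta: state at 0 (size 1, align 1) → ends 1; pad 1 to align 2 for score; score at 2 (size 2, align 2) → ends 4; target at 4 (size 4, align 4) → ends 8; total 8 bytes, alignment 4
version at 0 (size 4, align 4) → ends 4
proto at 4 (size 1, align 1) → ends 5
pad 3 to align 4 for port
port at 8 (size 4, align 4) → ends 12
ack at 12 (size 14, align 2) → ends 26
payload_len at 26 (size 1, align 1) → ends 27
pad 5 to align 8 for dst
dst at 32 (size 8, align 8) → ends 40
length at 40 (size 4, align 4) → ends 44
src at 44 (size 8, align 4) → ends 52
within Meta: score at 2
44 + 2 = 46

46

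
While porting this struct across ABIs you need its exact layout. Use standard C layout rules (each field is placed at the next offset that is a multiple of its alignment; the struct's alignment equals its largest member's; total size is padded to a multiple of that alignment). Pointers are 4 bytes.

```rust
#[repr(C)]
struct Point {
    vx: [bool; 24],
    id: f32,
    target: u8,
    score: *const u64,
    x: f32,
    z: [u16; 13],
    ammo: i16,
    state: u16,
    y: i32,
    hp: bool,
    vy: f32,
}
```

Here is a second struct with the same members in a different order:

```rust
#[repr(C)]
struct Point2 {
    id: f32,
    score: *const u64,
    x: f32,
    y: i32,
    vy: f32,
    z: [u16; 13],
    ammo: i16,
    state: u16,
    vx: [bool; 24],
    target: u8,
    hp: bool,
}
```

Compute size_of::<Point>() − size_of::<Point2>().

8

@0: vx [24B, align 1] → 24
@24: id [4B, align 4] → 28
@28: target [1B, align 1] → 29
+3 pad (align 4)
@32: score [4B, align 4] → 36
@36: x [4B, align 4] → 40
@40: z [26B, align 2] → 66
@66: ammo [2B, align 2] → 68
@68: state [2B, align 2] → 70
+2 pad (align 4)
@72: y [4B, align 4] → 76
@76: hp [1B, align 1] → 77
+3 pad (align 4)
@80: vy [4B, align 4] → 84
size 84, align 4
— Point2 —
@0: id [4B, align 4] → 4
@4: score [4B, align 4] → 8
@8: x [4B, align 4] → 12
@12: y [4B, align 4] → 16
@16: vy [4B, align 4] → 20
@20: z [26B, align 2] → 46
@46: ammo [2B, align 2] → 48
@48: state [2B, align 2] → 50
@50: vx [24B, align 1] → 74
@74: target [1B, align 1] → 75
@75: hp [1B, align 1] → 76
size 76, align 4
84 − 76 = 8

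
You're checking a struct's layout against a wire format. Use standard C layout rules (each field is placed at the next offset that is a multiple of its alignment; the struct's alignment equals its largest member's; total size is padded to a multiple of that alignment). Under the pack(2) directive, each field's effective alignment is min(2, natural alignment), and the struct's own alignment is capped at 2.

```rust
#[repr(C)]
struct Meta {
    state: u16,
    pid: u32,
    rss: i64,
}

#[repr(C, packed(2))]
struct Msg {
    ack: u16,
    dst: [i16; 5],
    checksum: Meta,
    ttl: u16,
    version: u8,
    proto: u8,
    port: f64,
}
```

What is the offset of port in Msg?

Meta: 0..2  state  (2B, 2-aligned); 2..4  -- padding (2B); 4..8  pid  (4B, 4-aligned); 8..16  rss  (8B, 8-aligned); sizeof = 16, alignof = 8
0..2  ack  (2B, 2-aligned)
2..12  dst  (10B, 2-aligned)
12..28  checksum  (16B, 2-aligned)
28..30  ttl  (2B, 2-aligned)
30..31  version  (1B, 1-aligned)
31..32  proto  (1B, 1-aligned)
32..40  port  (8B, 2-aligned)

32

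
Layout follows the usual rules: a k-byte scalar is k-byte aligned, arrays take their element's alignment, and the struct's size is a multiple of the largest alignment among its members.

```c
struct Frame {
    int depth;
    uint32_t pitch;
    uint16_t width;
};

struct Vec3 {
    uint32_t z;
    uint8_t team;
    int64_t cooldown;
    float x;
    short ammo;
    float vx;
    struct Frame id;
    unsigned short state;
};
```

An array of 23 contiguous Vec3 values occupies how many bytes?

1104

Frame: @0: depth [4B, align 4] → 4; @4: pitch [4B, align 4] → 8; @8: width [2B, align 2] → 10; +2 tail pad (align 4); size 12, align 4
@0: z [4B, align 4] → 4
@4: team [1B, align 1] → 5
+3 pad (align 8)
@8: cooldown [8B, align 8] → 16
@16: x [4B, align 4] → 20
@20: ammo [2B, align 2] → 22
+2 pad (align 4)
@24: vx [4B, align 4] → 28
@28: id [12B, align 4] → 40
@40: state [2B, align 2] → 42
+6 tail pad (align 8)
size 48, align 8
array of 23: 23 × 48 = 1104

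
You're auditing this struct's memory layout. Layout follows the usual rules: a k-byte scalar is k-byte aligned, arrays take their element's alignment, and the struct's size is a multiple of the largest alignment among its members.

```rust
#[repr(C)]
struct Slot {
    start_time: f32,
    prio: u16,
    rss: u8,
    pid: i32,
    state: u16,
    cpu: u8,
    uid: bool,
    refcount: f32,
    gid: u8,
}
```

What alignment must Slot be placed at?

member alignments: start_time=4, prio=2, rss=1, pid=4, state=2, cpu=1, uid=1, refcount=4, gid=1
max = 4

4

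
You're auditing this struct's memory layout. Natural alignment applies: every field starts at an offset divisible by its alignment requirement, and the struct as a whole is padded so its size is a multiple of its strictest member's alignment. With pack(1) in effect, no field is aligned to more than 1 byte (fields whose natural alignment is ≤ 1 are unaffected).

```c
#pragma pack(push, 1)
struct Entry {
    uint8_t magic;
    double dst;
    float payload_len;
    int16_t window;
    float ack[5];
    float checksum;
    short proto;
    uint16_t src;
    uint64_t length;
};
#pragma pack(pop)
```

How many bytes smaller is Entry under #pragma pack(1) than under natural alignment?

natural layout:
  magic at 0 (size 1, align 1) → ends 1
  pad 7 to align 8 for dst
  dst at 8 (size 8, align 8) → ends 16
  payload_len at 16 (size 4, align 4) → ends 20
  window at 20 (size 2, align 2) → ends 22
  pad 2 to align 4 for ack
  ack at 24 (size 20, align 4) → ends 44
  checksum at 44 (size 4, align 4) → ends 48
  proto at 48 (size 2, align 2) → ends 50
  src at 50 (size 2, align 2) → ends 52
  pad 4 to align 8 for length
  length at 56 (size 8, align 8) → ends 64
  total 64 bytes, alignment 8
packed(1) layout:
  magic at 0 (size 1, align 1) → ends 1
  dst at 1 (size 8, align 1) → ends 9
  payload_len at 9 (size 4, align 1) → ends 13
  window at 13 (size 2, align 1) → ends 15
  ack at 15 (size 20, align 1) → ends 35
  checksum at 35 (size 4, align 1) → ends 39
  proto at 39 (size 2, align 1) → ends 41
  src at 41 (size 2, align 1) → ends 43
  length at 43 (size 8, align 1) → ends 51
  total 51 bytes, alignment 1
64 − 51 = 13

13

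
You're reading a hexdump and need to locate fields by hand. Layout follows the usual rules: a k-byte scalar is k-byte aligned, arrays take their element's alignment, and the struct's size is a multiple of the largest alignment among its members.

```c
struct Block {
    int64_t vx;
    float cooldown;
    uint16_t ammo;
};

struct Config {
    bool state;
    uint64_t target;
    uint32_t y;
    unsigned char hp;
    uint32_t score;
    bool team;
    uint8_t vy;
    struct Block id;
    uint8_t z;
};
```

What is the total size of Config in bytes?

56 bytes

Block: @0: vx [8B, align 8] → 8; @8: cooldown [4B, align 4] → 12; @12: ammo [2B, align 2] → 14; +2 tail pad (align 8); size 16, align 8
@0: state [1B, align 1] → 1
+7 pad (align 8)
@8: target [8B, align 8] → 16
@16: y [4B, align 4] → 20
@20: hp [1B, align 1] → 21
+3 pad (align 4)
@24: score [4B, align 4] → 28
@28: team [1B, align 1] → 29
@29: vy [1B, align 1] → 30
+2 pad (align 8)
@32: id [16B, align 8] → 48
@48: z [1B, align 1] → 49
+7 tail pad (align 8)
size 56, align 8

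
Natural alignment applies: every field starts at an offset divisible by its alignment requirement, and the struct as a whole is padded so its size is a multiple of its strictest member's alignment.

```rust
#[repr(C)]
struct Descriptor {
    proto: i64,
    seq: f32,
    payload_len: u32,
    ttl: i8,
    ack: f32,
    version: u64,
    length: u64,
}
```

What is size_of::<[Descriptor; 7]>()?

280

0..8  proto  (8B, 8-aligned)
8..12  seq  (4B, 4-aligned)
12..16  payload_len  (4B, 4-aligned)
16..17  ttl  (1B, 1-aligned)
17..20  -- padding (3B)
20..24  ack  (4B, 4-aligned)
24..32  version  (8B, 8-aligned)
32..40  length  (8B, 8-aligned)
sizeof = 40, alignof = 8
array of 7: 7 × 40 = 280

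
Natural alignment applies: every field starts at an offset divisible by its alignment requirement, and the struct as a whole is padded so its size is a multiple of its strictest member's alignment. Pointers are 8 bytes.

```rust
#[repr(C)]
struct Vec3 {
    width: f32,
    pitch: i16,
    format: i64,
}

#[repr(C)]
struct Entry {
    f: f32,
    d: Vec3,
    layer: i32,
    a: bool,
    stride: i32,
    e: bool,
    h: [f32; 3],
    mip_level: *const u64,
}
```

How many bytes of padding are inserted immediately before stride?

Vec3: 0..4  width  (4B, 4-aligned); 4..6  pitch  (2B, 2-aligned); 6..8  -- padding (2B); 8..16  format  (8B, 8-aligned); sizeof = 16, alignof = 8
0..4  f  (4B, 4-aligned)
4..8  -- padding (4B)
8..24  d  (16B, 8-aligned)
24..28  layer  (4B, 4-aligned)
28..29  a  (1B, 1-aligned)
29..32  -- padding (3B)
32..36  stride  (4B, 4-aligned)

3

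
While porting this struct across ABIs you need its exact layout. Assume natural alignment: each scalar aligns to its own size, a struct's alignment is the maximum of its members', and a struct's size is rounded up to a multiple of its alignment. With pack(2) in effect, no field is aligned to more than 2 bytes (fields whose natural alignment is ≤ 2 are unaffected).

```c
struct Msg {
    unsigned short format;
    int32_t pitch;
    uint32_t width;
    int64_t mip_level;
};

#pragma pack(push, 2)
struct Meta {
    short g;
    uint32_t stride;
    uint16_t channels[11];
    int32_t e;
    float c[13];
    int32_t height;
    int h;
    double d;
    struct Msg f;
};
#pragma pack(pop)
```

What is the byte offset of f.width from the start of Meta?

Msg: @0: format [2B, align 2] → 2; +2 pad (align 4); @4: pitch [4B, align 4] → 8; @8: width [4B, align 4] → 12; +4 pad (align 8); @16: mip_level [8B, align 8] → 24; size 24, align 8
@0: g [2B, align 2] → 2
@2: stride [4B, align 2] → 6
@6: channels [22B, align 2] → 28
@28: e [4B, align 2] → 32
@32: c [52B, align 2] → 84
@84: height [4B, align 2] → 88
@88: h [4B, align 2] → 92
@92: d [8B, align 2] → 100
@100: f [24B, align 2] → 124
within Msg: width at 8
100 + 8 = 108

108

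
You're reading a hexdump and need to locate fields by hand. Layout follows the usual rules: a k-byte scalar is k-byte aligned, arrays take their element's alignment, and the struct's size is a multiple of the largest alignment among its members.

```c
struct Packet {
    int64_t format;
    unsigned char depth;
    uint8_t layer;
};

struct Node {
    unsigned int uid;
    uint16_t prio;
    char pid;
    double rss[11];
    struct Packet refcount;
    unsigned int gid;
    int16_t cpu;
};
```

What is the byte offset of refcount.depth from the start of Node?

Packet: @0: format [8B, align 8] → 8; @8: depth [1B, align 1] → 9; @9: layer [1B, align 1] → 10; +6 tail pad (align 8); size 16, align 8
@0: uid [4B, align 4] → 4
@4: prio [2B, align 2] → 6
@6: pid [1B, align 1] → 7
+1 pad (align 8)
@8: rss [88B, align 8] → 96
@96: refcount [16B, align 8] → 112
within Packet: depth at 8
96 + 8 = 104

104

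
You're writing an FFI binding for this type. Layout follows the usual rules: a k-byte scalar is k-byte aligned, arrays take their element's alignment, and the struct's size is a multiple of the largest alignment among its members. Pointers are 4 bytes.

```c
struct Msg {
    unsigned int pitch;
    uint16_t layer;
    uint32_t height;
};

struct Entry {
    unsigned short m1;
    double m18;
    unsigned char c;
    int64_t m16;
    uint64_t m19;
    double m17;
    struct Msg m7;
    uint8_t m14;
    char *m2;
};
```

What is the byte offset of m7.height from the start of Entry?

Msg: 0..4  pitch  (4B, 4-aligned); 4..6  layer  (2B, 2-aligned); 6..8  -- padding (2B); 8..12  height  (4B, 4-aligned); sizeof = 12, alignof = 4
0..2  m1  (2B, 2-aligned)
2..8  -- padding (6B)
8..16  m18  (8B, 8-aligned)
16..17  c  (1B, 1-aligned)
17..24  -- padding (7B)
24..32  m16  (8B, 8-aligned)
32..40  m19  (8B, 8-aligned)
40..48  m17  (8B, 8-aligned)
48..60  m7  (12B, 4-aligned)
within Msg: height at 8
48 + 8 = 56

56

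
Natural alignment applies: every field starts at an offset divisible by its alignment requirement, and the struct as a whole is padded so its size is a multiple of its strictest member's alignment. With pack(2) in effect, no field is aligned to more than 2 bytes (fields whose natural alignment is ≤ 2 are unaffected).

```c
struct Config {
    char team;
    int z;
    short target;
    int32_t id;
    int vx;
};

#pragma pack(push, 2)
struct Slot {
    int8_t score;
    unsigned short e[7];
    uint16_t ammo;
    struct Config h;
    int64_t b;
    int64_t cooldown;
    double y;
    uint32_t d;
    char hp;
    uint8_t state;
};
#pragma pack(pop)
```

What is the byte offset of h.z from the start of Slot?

22

Config: 0..1  team  (1B, 1-aligned); 1..4  -- padding (3B); 4..8  z  (4B, 4-aligned); 8..10  target  (2B, 2-aligned); 10..12  -- padding (2B); 12..16  id  (4B, 4-aligned); 16..20  vx  (4B, 4-aligned); sizeof = 20, alignof = 4
0..1  score  (1B, 1-aligned)
1..2  -- padding (1B)
2..16  e  (14B, 2-aligned)
16..18  ammo  (2B, 2-aligned)
18..38  h  (20B, 2-aligned)
within Config: z at 4
18 + 4 = 22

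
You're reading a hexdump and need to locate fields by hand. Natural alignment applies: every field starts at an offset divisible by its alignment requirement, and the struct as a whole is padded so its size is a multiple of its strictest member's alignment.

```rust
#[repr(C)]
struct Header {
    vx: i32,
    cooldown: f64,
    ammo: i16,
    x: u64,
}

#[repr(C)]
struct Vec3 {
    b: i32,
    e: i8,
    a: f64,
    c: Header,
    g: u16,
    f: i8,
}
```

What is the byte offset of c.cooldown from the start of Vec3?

24

Header: 0..4  vx  (4B, 4-aligned); 4..8  -- padding (4B); 8..16  cooldown  (8B, 8-aligned); 16..18  ammo  (2B, 2-aligned); 18..24  -- padding (6B); 24..32  x  (8B, 8-aligned); sizeof = 32, alignof = 8
0..4  b  (4B, 4-aligned)
4..5  e  (1B, 1-aligned)
5..8  -- padding (3B)
8..16  a  (8B, 8-aligned)
16..48  c  (32B, 8-aligned)
within Header: cooldown at 8
16 + 8 = 24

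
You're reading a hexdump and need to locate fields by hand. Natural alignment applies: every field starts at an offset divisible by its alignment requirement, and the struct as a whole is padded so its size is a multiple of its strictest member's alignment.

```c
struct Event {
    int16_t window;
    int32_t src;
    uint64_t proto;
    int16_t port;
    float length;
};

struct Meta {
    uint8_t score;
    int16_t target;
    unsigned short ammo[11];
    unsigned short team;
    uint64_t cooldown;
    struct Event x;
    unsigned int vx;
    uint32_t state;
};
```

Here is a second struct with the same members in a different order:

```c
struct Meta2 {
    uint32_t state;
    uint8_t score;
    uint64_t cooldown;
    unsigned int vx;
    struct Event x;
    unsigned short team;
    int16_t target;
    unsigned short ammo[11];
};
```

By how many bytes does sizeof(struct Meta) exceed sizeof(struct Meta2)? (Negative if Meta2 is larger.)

Event: 0..2  window  (2B, 2-aligned); 2..4  -- padding (2B); 4..8  src  (4B, 4-aligned); 8..16  proto  (8B, 8-aligned); 16..18  port  (2B, 2-aligned); 18..20  -- padding (2B); 20..24  length  (4B, 4-aligned); sizeof = 24, alignof = 8
0..1  score  (1B, 1-aligned)
1..2  -- padding (1B)
2..4  target  (2B, 2-aligned)
4..26  ammo  (22B, 2-aligned)
26..28  team  (2B, 2-aligned)
28..32  -- padding (4B)
32..40  cooldown  (8B, 8-aligned)
40..64  x  (24B, 8-aligned)
64..68  vx  (4B, 4-aligned)
68..72  state  (4B, 4-aligned)
sizeof = 72, alignof = 8
— Meta2 —
0..4  state  (4B, 4-aligned)
4..5  score  (1B, 1-aligned)
5..8  -- padding (3B)
8..16  cooldown  (8B, 8-aligned)
16..20  vx  (4B, 4-aligned)
20..24  -- padding (4B)
24..48  x  (24B, 8-aligned)
48..50  team  (2B, 2-aligned)
50..52  target  (2B, 2-aligned)
52..74  ammo  (22B, 2-aligned)
74..80  -- tail padding (6B)
sizeof = 80, alignof = 8
72 − 80 = -8

-8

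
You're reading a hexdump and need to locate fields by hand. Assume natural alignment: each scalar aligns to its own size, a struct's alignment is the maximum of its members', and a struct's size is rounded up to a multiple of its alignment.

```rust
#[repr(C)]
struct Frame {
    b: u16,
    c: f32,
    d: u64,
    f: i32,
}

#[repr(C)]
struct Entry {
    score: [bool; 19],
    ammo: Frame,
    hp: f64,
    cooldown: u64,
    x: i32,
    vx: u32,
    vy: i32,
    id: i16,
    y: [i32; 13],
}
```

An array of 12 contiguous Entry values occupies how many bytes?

1632

Frame: b at 0 (size 2, align 2) → ends 2; pad 2 to align 4 for c; c at 4 (size 4, align 4) → ends 8; d at 8 (size 8, align 8) → ends 16; f at 16 (size 4, align 4) → ends 20; tail pad 4 to reach multiple of 8; total 24 bytes, alignment 8
score at 0 (size 19, align 1) → ends 19
pad 5 to align 8 for ammo
ammo at 24 (size 24, align 8) → ends 48
hp at 48 (size 8, align 8) → ends 56
cooldown at 56 (size 8, align 8) → ends 64
x at 64 (size 4, align 4) → ends 68
vx at 68 (size 4, align 4) → ends 72
vy at 72 (size 4, align 4) → ends 76
id at 76 (size 2, align 2) → ends 78
pad 2 to align 4 for y
y at 80 (size 52, align 4) → ends 132
tail pad 4 to reach multiple of 8
total 136 bytes, alignment 8
array of 12: 12 × 136 = 1632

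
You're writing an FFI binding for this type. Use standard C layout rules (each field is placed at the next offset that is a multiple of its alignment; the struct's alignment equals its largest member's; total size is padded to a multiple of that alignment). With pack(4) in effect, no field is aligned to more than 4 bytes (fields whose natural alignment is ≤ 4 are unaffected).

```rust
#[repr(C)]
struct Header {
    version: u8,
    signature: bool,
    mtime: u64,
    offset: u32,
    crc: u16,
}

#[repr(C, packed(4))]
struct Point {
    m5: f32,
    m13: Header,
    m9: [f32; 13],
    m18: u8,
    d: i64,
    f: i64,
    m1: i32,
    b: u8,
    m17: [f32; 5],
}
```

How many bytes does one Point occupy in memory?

128 bytes

Header: 0..1  version  (1B, 1-aligned); 1..2  signature  (1B, 1-aligned); 2..8  -- padding (6B); 8..16  mtime  (8B, 8-aligned); 16..20  offset  (4B, 4-aligned); 20..22  crc  (2B, 2-aligned); 22..24  -- tail padding (2B); sizeof = 24, alignof = 8
0..4  m5  (4B, 4-aligned)
4..28  m13  (24B, 4-aligned)
28..80  m9  (52B, 4-aligned)
80..81  m18  (1B, 1-aligned)
81..84  -- padding (3B)
84..92  d  (8B, 4-aligned)
92..100  f  (8B, 4-aligned)
100..104  m1  (4B, 4-aligned)
104..105  b  (1B, 1-aligned)
105..108  -- padding (3B)
108..128  m17  (20B, 4-aligned)
sizeof = 128, alignof = 4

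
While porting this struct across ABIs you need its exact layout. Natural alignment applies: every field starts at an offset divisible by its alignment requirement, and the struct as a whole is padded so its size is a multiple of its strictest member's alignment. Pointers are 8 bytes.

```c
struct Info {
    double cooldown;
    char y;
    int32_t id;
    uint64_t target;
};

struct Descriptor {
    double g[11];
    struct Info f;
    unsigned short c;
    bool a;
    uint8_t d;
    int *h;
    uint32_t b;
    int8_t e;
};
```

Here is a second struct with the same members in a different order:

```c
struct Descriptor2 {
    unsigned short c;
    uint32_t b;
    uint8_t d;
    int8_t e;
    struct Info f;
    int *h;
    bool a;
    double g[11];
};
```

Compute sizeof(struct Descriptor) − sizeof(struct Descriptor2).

Info: 0..8  cooldown  (8B, 8-aligned); 8..9  y  (1B, 1-aligned); 9..12  -- padding (3B); 12..16  id  (4B, 4-aligned); 16..24  target  (8B, 8-aligned); sizeof = 24, alignof = 8
0..88  g  (88B, 8-aligned)
88..112  f  (24B, 8-aligned)
112..114  c  (2B, 2-aligned)
114..115  a  (1B, 1-aligned)
115..116  d  (1B, 1-aligned)
116..120  -- padding (4B)
120..128  h  (8B, 8-aligned)
128..132  b  (4B, 4-aligned)
132..133  e  (1B, 1-aligned)
133..136  -- tail padding (3B)
sizeof = 136, alignof = 8
— Descriptor2 —
0..2  c  (2B, 2-aligned)
2..4  -- padding (2B)
4..8  b  (4B, 4-aligned)
8..9  d  (1B, 1-aligned)
9..10  e  (1B, 1-aligned)
10..16  -- padding (6B)
16..40  f  (24B, 8-aligned)
40..48  h  (8B, 8-aligned)
48..49  a  (1B, 1-aligned)
49..56  -- padding (7B)
56..144  g  (88B, 8-aligned)
sizeof = 144, alignof = 8
136 − 144 = -8

-8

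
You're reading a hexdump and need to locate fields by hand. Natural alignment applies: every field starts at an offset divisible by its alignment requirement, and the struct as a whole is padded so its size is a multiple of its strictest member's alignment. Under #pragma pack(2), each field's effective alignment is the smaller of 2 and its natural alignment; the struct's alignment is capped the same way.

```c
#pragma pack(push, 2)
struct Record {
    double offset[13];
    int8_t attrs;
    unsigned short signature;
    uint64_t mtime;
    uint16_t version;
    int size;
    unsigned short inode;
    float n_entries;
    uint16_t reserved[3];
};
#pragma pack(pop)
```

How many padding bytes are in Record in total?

offset at 0 (size 104, align 2) → ends 104
attrs at 104 (size 1, align 1) → ends 105
pad 1 to align 2 for signature
signature at 106 (size 2, align 2) → ends 108
mtime at 108 (size 8, align 2) → ends 116
version at 116 (size 2, align 2) → ends 118
size at 118 (size 4, align 2) → ends 122
inode at 122 (size 2, align 2) → ends 124
n_entries at 124 (size 4, align 2) → ends 128
reserved at 128 (size 6, align 2) → ends 134
total 134 bytes, alignment 2
data bytes 133, size 134 → padding 1

1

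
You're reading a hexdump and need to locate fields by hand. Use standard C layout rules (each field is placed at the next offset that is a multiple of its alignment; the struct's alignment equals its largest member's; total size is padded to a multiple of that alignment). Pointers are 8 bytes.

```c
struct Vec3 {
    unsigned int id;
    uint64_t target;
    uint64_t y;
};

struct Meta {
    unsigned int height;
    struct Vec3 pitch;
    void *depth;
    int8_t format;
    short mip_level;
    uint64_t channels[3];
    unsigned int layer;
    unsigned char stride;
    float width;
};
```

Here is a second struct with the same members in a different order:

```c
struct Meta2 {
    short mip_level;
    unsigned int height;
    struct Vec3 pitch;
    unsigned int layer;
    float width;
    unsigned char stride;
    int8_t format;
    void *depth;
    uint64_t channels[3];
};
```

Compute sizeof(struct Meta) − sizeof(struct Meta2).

Vec3: 0..4  id  (4B, 4-aligned); 4..8  -- padding (4B); 8..16  target  (8B, 8-aligned); 16..24  y  (8B, 8-aligned); sizeof = 24, alignof = 8
0..4  height  (4B, 4-aligned)
4..8  -- padding (4B)
8..32  pitch  (24B, 8-aligned)
32..40  depth  (8B, 8-aligned)
40..41  format  (1B, 1-aligned)
41..42  -- padding (1B)
42..44  mip_level  (2B, 2-aligned)
44..48  -- padding (4B)
48..72  channels  (24B, 8-aligned)
72..76  layer  (4B, 4-aligned)
76..77  stride  (1B, 1-aligned)
77..80  -- padding (3B)
80..84  width  (4B, 4-aligned)
84..88  -- tail padding (4B)
sizeof = 88, alignof = 8
— Meta2 —
0..2  mip_level  (2B, 2-aligned)
2..4  -- padding (2B)
4..8  height  (4B, 4-aligned)
8..32  pitch  (24B, 8-aligned)
32..36  layer  (4B, 4-aligned)
36..40  width  (4B, 4-aligned)
40..41  stride  (1B, 1-aligned)
41..42  format  (1B, 1-aligned)
42..48  -- padding (6B)
48..56  depth  (8B, 8-aligned)
56..80  channels  (24B, 8-aligned)
sizeof = 80, alignof = 8
88 − 80 = 8

8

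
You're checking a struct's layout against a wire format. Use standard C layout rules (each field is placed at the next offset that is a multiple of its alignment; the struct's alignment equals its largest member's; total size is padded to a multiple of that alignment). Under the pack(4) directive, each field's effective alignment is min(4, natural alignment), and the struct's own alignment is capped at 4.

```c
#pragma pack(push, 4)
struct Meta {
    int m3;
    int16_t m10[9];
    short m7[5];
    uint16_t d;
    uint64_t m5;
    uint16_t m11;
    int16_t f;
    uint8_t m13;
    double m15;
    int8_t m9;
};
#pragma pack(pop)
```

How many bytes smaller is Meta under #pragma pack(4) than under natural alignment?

natural layout:
  @0: m3 [4B, align 4] → 4
  @4: m10 [18B, align 2] → 22
  @22: m7 [10B, align 2] → 32
  @32: d [2B, align 2] → 34
  +6 pad (align 8)
  @40: m5 [8B, align 8] → 48
  @48: m11 [2B, align 2] → 50
  @50: f [2B, align 2] → 52
  @52: m13 [1B, align 1] → 53
  +3 pad (align 8)
  @56: m15 [8B, align 8] → 64
  @64: m9 [1B, align 1] → 65
  +7 tail pad (align 8)
  size 72, align 8
packed(4) layout:
  @0: m3 [4B, align 4] → 4
  @4: m10 [18B, align 2] → 22
  @22: m7 [10B, align 2] → 32
  @32: d [2B, align 2] → 34
  +2 pad (align 4)
  @36: m5 [8B, align 4] → 44
  @44: m11 [2B, align 2] → 46
  @46: f [2B, align 2] → 48
  @48: m13 [1B, align 1] → 49
  +3 pad (align 4)
  @52: m15 [8B, align 4] → 60
  @60: m9 [1B, align 1] → 61
  +3 tail pad (align 4)
  size 64, align 4
72 − 64 = 8

8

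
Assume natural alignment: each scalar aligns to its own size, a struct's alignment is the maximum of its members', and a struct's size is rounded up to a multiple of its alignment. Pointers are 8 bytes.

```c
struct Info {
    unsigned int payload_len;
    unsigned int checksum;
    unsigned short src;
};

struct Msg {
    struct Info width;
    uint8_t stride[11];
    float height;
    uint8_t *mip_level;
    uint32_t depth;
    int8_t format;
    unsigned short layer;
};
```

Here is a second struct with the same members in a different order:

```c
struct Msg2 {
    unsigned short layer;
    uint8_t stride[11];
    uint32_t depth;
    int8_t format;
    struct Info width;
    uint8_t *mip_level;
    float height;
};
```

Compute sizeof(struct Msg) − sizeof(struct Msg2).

Info: @0: payload_len [4B, align 4] → 4; @4: checksum [4B, align 4] → 8; @8: src [2B, align 2] → 10; +2 tail pad (align 4); size 12, align 4
@0: width [12B, align 4] → 12
@12: stride [11B, align 1] → 23
+1 pad (align 4)
@24: height [4B, align 4] → 28
+4 pad (align 8)
@32: mip_level [8B, align 8] → 40
@40: depth [4B, align 4] → 44
@44: format [1B, align 1] → 45
+1 pad (align 2)
@46: layer [2B, align 2] → 48
size 48, align 8
— Msg2 —
@0: layer [2B, align 2] → 2
@2: stride [11B, align 1] → 13
+3 pad (align 4)
@16: depth [4B, align 4] → 20
@20: format [1B, align 1] → 21
+3 pad (align 4)
@24: width [12B, align 4] → 36
+4 pad (align 8)
@40: mip_level [8B, align 8] → 48
@48: height [4B, align 4] → 52
+4 tail pad (align 8)
size 56, align 8
48 − 56 = -8

-8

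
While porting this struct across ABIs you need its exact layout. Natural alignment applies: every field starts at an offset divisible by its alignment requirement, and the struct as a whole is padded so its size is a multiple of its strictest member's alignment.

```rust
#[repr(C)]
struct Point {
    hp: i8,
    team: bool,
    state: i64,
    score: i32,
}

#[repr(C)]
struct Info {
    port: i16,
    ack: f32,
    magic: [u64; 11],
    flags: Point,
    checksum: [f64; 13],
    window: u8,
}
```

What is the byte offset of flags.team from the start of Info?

Point: @0: hp [1B, align 1] → 1; @1: team [1B, align 1] → 2; +6 pad (align 8); @8: state [8B, align 8] → 16; @16: score [4B, align 4] → 20; +4 tail pad (align 8); size 24, align 8
@0: port [2B, align 2] → 2
+2 pad (align 4)
@4: ack [4B, align 4] → 8
@8: magic [88B, align 8] → 96
@96: flags [24B, align 8] → 120
within Point: team at 1
96 + 1 = 97

97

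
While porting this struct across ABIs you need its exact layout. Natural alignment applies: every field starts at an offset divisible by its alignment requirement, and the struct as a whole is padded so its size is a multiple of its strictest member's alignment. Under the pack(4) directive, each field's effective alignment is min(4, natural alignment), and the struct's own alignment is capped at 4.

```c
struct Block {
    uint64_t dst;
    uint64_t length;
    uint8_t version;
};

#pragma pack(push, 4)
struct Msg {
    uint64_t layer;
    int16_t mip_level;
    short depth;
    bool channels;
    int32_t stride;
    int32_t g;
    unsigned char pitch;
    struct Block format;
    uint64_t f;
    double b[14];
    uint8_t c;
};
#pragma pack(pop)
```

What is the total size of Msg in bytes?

176

Block: 0..8  dst  (8B, 8-aligned); 8..16  length  (8B, 8-aligned); 16..17  version  (1B, 1-aligned); 17..24  -- tail padding (7B); sizeof = 24, alignof = 8
0..8  layer  (8B, 4-aligned)
8..10  mip_level  (2B, 2-aligned)
10..12  depth  (2B, 2-aligned)
12..13  channels  (1B, 1-aligned)
13..16  -- padding (3B)
16..20  stride  (4B, 4-aligned)
20..24  g  (4B, 4-aligned)
24..25  pitch  (1B, 1-aligned)
25..28  -- padding (3B)
28..52  format  (24B, 4-aligned)
52..60  f  (8B, 4-aligned)
60..172  b  (112B, 4-aligned)
172..173  c  (1B, 1-aligned)
173..176  -- tail padding (3B)
sizeof = 176, alignof = 4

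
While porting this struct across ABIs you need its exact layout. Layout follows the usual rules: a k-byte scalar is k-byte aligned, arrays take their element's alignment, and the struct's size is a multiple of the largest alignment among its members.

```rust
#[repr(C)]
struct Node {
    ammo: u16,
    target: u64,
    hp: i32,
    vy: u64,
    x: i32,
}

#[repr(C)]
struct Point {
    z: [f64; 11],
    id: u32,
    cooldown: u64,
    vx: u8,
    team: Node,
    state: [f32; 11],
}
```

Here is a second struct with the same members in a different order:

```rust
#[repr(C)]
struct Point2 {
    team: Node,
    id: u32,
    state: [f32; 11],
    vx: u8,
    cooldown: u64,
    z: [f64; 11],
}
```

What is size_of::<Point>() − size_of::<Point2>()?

8

Node: 0..2  ammo  (2B, 2-aligned); 2..8  -- padding (6B); 8..16  target  (8B, 8-aligned); 16..20  hp  (4B, 4-aligned); 20..24  -- padding (4B); 24..32  vy  (8B, 8-aligned); 32..36  x  (4B, 4-aligned); 36..40  -- tail padding (4B); sizeof = 40, alignof = 8
0..88  z  (88B, 8-aligned)
88..92  id  (4B, 4-aligned)
92..96  -- padding (4B)
96..104  cooldown  (8B, 8-aligned)
104..105  vx  (1B, 1-aligned)
105..112  -- padding (7B)
112..152  team  (40B, 8-aligned)
152..196  state  (44B, 4-aligned)
196..200  -- tail padding (4B)
sizeof = 200, alignof = 8
— Point2 —
0..40  team  (40B, 8-aligned)
40..44  id  (4B, 4-aligned)
44..88  state  (44B, 4-aligned)
88..89  vx  (1B, 1-aligned)
89..96  -- padding (7B)
96..104  cooldown  (8B, 8-aligned)
104..192  z  (88B, 8-aligned)
sizeof = 192, alignof = 8
200 − 192 = 8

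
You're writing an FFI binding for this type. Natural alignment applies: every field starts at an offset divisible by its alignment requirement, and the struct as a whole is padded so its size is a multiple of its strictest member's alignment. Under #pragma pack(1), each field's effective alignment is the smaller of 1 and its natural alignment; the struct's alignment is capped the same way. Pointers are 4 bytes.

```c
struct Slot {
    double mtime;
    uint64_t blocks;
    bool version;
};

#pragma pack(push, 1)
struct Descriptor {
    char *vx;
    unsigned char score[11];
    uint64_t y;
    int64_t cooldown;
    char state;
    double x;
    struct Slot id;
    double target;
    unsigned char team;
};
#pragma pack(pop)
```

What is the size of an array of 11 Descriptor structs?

Slot: mtime at 0 (size 8, align 8) → ends 8; blocks at 8 (size 8, align 8) → ends 16; version at 16 (size 1, align 1) → ends 17; tail pad 7 to reach multiple of 8; total 24 bytes, alignment 8
vx at 0 (size 4, align 1) → ends 4
score at 4 (size 11, align 1) → ends 15
y at 15 (size 8, align 1) → ends 23
cooldown at 23 (size 8, align 1) → ends 31
state at 31 (size 1, align 1) → ends 32
x at 32 (size 8, align 1) → ends 40
id at 40 (size 24, align 1) → ends 64
target at 64 (size 8, align 1) → ends 72
team at 72 (size 1, align 1) → ends 73
total 73 bytes, alignment 1
array of 11: 11 × 73 = 803

803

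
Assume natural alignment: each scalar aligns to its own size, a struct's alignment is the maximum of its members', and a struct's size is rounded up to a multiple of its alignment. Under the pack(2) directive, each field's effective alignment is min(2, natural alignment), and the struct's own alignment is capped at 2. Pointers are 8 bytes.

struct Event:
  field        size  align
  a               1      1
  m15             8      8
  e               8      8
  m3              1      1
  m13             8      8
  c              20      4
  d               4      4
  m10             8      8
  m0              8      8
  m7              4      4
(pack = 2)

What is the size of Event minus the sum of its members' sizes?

2

0..1  a  (1B, 1-aligned)
1..2  -- padding (1B)
2..10  m15  (8B, 2-aligned)
10..18  e  (8B, 2-aligned)
18..19  m3  (1B, 1-aligned)
19..20  -- padding (1B)
20..28  m13  (8B, 2-aligned)
28..48  c  (20B, 2-aligned)
48..52  d  (4B, 2-aligned)
52..60  m10  (8B, 2-aligned)
60..68  m0  (8B, 2-aligned)
68..72  m7  (4B, 2-aligned)
sizeof = 72, alignof = 2
data bytes 70, size 72 → padding 2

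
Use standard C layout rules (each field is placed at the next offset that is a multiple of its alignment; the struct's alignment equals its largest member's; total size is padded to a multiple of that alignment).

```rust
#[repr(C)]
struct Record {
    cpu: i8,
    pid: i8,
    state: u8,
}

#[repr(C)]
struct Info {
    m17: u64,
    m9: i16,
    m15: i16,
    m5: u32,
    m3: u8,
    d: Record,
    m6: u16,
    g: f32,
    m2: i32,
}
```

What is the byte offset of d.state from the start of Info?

19

Record: @0: cpu [1B, align 1] → 1; @1: pid [1B, align 1] → 2; @2: state [1B, align 1] → 3; size 3, align 1
@0: m17 [8B, align 8] → 8
@8: m9 [2B, align 2] → 10
@10: m15 [2B, align 2] → 12
@12: m5 [4B, align 4] → 16
@16: m3 [1B, align 1] → 17
@17: d [3B, align 1] → 20
within Record: state at 2
17 + 2 = 19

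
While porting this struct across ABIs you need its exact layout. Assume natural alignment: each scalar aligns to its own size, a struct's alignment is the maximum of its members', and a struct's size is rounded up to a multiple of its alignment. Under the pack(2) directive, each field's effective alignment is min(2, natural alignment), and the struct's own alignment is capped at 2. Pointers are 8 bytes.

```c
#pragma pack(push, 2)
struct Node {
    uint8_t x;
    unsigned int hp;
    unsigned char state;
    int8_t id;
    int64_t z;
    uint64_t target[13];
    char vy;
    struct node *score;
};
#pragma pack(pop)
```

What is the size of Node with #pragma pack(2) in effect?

x at 0 (size 1, align 1) → ends 1
pad 1 to align 2 for hp
hp at 2 (size 4, align 2) → ends 6
state at 6 (size 1, align 1) → ends 7
id at 7 (size 1, align 1) → ends 8
z at 8 (size 8, align 2) → ends 16
target at 16 (size 104, align 2) → ends 120
vy at 120 (size 1, align 1) → ends 121
pad 1 to align 2 for score
score at 122 (size 8, align 2) → ends 130
total 130 bytes, alignment 2

130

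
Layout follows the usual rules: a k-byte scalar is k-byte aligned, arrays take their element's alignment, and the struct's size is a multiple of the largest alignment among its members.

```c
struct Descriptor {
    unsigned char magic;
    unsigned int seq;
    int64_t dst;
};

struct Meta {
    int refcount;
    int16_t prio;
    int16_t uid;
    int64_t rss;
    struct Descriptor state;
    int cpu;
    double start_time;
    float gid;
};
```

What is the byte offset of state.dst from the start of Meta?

Descriptor: 0..1  magic  (1B, 1-aligned); 1..4  -- padding (3B); 4..8  seq  (4B, 4-aligned); 8..16  dst  (8B, 8-aligned); sizeof = 16, alignof = 8
0..4  refcount  (4B, 4-aligned)
4..6  prio  (2B, 2-aligned)
6..8  uid  (2B, 2-aligned)
8..16  rss  (8B, 8-aligned)
16..32  state  (16B, 8-aligned)
within Descriptor: dst at 8
16 + 8 = 24

24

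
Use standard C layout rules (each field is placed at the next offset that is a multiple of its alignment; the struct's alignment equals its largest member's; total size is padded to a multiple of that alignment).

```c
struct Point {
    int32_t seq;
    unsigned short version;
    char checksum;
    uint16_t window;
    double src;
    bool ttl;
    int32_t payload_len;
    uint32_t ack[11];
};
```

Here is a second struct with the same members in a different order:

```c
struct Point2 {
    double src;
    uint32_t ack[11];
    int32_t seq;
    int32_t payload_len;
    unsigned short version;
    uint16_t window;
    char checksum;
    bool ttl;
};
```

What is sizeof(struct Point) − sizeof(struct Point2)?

seq at 0 (size 4, align 4) → ends 4
version at 4 (size 2, align 2) → ends 6
checksum at 6 (size 1, align 1) → ends 7
pad 1 to align 2 for window
window at 8 (size 2, align 2) → ends 10
pad 6 to align 8 for src
src at 16 (size 8, align 8) → ends 24
ttl at 24 (size 1, align 1) → ends 25
pad 3 to align 4 for payload_len
payload_len at 28 (size 4, align 4) → ends 32
ack at 32 (size 44, align 4) → ends 76
tail pad 4 to reach multiple of 8
total 80 bytes, alignment 8
— Point2 —
src at 0 (size 8, align 8) → ends 8
ack at 8 (size 44, align 4) → ends 52
seq at 52 (size 4, align 4) → ends 56
payload_len at 56 (size 4, align 4) → ends 60
version at 60 (size 2, align 2) → ends 62
window at 62 (size 2, align 2) → ends 64
checksum at 64 (size 1, align 1) → ends 65
ttl at 65 (size 1, align 1) → ends 66
tail pad 6 to reach multiple of 8
total 72 bytes, alignment 8
80 − 72 = 8

8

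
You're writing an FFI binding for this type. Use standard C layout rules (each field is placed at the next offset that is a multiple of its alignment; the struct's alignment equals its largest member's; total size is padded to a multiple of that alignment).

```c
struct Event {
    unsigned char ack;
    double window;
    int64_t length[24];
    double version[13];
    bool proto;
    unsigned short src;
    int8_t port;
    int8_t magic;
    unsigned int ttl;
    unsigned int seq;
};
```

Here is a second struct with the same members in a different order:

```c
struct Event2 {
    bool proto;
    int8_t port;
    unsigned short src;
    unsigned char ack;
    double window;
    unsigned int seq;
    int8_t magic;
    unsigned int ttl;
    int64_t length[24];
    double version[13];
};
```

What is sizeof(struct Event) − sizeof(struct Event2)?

@0: ack [1B, align 1] → 1
+7 pad (align 8)
@8: window [8B, align 8] → 16
@16: length [192B, align 8] → 208
@208: version [104B, align 8] → 312
@312: proto [1B, align 1] → 313
+1 pad (align 2)
@314: src [2B, align 2] → 316
@316: port [1B, align 1] → 317
@317: magic [1B, align 1] → 318
+2 pad (align 4)
@320: ttl [4B, align 4] → 324
@324: seq [4B, align 4] → 328
size 328, align 8
— Event2 —
@0: proto [1B, align 1] → 1
@1: port [1B, align 1] → 2
@2: src [2B, align 2] → 4
@4: ack [1B, align 1] → 5
+3 pad (align 8)
@8: window [8B, align 8] → 16
@16: seq [4B, align 4] → 20
@20: magic [1B, align 1] → 21
+3 pad (align 4)
@24: ttl [4B, align 4] → 28
+4 pad (align 8)
@32: length [192B, align 8] → 224
@224: version [104B, align 8] → 328
size 328, align 8
328 − 328 = 0

0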